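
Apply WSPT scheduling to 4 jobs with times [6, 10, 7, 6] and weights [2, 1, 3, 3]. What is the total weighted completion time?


Compute p/w ratios and sort ascending (WSPT): [(6, 3), (7, 3), (6, 2), (10, 1)]
Compute weighted completion times:
  Job (p=6,w=3): C=6, w*C=3*6=18
  Job (p=7,w=3): C=13, w*C=3*13=39
  Job (p=6,w=2): C=19, w*C=2*19=38
  Job (p=10,w=1): C=29, w*C=1*29=29
Total weighted completion time = 124

124


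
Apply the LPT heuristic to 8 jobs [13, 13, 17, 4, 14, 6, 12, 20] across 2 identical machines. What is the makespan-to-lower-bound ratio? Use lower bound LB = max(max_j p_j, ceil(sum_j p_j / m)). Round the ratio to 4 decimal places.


LPT order: [20, 17, 14, 13, 13, 12, 6, 4]
Machine loads after assignment: [49, 50]
LPT makespan = 50
Lower bound = max(max_job, ceil(total/2)) = max(20, 50) = 50
Ratio = 50 / 50 = 1.0

1.0


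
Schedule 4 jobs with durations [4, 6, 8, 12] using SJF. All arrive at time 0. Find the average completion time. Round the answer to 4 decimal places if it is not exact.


SJF order (ascending): [4, 6, 8, 12]
Completion times:
  Job 1: burst=4, C=4
  Job 2: burst=6, C=10
  Job 3: burst=8, C=18
  Job 4: burst=12, C=30
Average completion = 62/4 = 15.5

15.5


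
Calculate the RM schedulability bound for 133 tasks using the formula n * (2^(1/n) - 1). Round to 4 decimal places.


Compute 2^(1/133) = 1.0052252371
Subtract 1: 1.0052252371 - 1 = 0.0052252371
Multiply by n: 133 * 0.0052252371 = 0.6949565343
Round to 4 dp: 0.6950

0.6950


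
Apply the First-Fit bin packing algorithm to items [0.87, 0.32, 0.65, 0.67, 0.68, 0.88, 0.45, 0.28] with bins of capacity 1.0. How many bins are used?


Place items sequentially using First-Fit:
  Item 0.87 -> new Bin 1
  Item 0.32 -> new Bin 2
  Item 0.65 -> Bin 2 (now 0.97)
  Item 0.67 -> new Bin 3
  Item 0.68 -> new Bin 4
  Item 0.88 -> new Bin 5
  Item 0.45 -> new Bin 6
  Item 0.28 -> Bin 3 (now 0.95)
Total bins used = 6

6


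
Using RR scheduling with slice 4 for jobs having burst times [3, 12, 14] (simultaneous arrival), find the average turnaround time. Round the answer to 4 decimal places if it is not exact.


Time quantum = 4
Execution trace:
  J1 runs 3 units, time = 3
  J2 runs 4 units, time = 7
  J3 runs 4 units, time = 11
  J2 runs 4 units, time = 15
  J3 runs 4 units, time = 19
  J2 runs 4 units, time = 23
  J3 runs 4 units, time = 27
  J3 runs 2 units, time = 29
Finish times: [3, 23, 29]
Average turnaround = 55/3 = 18.3333

18.3333


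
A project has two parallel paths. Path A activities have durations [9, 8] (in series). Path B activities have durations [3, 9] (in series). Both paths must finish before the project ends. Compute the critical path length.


Path A total = 9 + 8 = 17
Path B total = 3 + 9 = 12
Critical path = longest path = max(17, 12) = 17

17


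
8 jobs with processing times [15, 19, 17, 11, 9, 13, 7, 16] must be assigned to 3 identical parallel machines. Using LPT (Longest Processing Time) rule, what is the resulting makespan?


Sort jobs in decreasing order (LPT): [19, 17, 16, 15, 13, 11, 9, 7]
Assign each job to the least loaded machine:
  Machine 1: jobs [19, 11, 9], load = 39
  Machine 2: jobs [17, 13, 7], load = 37
  Machine 3: jobs [16, 15], load = 31
Makespan = max load = 39

39


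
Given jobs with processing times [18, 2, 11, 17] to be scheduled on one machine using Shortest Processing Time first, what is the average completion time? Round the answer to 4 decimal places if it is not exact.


Sort jobs by processing time (SPT order): [2, 11, 17, 18]
Compute completion times sequentially:
  Job 1: processing = 2, completes at 2
  Job 2: processing = 11, completes at 13
  Job 3: processing = 17, completes at 30
  Job 4: processing = 18, completes at 48
Sum of completion times = 93
Average completion time = 93/4 = 23.25

23.25


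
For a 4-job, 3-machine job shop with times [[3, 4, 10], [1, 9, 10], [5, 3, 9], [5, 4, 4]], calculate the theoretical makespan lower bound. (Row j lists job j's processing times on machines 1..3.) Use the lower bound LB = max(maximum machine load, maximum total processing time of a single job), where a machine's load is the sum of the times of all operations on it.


Machine loads:
  Machine 1: 3 + 1 + 5 + 5 = 14
  Machine 2: 4 + 9 + 3 + 4 = 20
  Machine 3: 10 + 10 + 9 + 4 = 33
Max machine load = 33
Job totals:
  Job 1: 17
  Job 2: 20
  Job 3: 17
  Job 4: 13
Max job total = 20
Lower bound = max(33, 20) = 33

33


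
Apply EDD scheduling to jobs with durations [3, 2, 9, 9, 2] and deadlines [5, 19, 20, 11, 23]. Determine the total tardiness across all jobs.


Sort by due date (EDD order): [(3, 5), (9, 11), (2, 19), (9, 20), (2, 23)]
Compute completion times and tardiness:
  Job 1: p=3, d=5, C=3, tardiness=max(0,3-5)=0
  Job 2: p=9, d=11, C=12, tardiness=max(0,12-11)=1
  Job 3: p=2, d=19, C=14, tardiness=max(0,14-19)=0
  Job 4: p=9, d=20, C=23, tardiness=max(0,23-20)=3
  Job 5: p=2, d=23, C=25, tardiness=max(0,25-23)=2
Total tardiness = 6

6


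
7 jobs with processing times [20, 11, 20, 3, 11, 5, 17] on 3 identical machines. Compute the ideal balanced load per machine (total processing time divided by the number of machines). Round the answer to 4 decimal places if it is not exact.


Total processing time = 20 + 11 + 20 + 3 + 11 + 5 + 17 = 87
Number of machines = 3
Ideal balanced load = 87 / 3 = 29.0

29.0


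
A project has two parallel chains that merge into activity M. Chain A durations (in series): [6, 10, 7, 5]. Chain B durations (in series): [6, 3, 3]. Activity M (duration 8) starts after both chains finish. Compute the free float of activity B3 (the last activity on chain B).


ES(B3) = sum of predecessors on chain B = 9
EF(B3) = ES + duration = 9 + 3 = 12
Successor of B3 is M. ES(M) = max(sum(A), sum(B)) = max(28, 12) = 28
Free float = ES(successor) - EF(current) = 28 - 12 = 16

16


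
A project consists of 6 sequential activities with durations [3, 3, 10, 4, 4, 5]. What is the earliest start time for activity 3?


Activity 3 starts after activities 1 through 2 complete.
Predecessor durations: [3, 3]
ES = 3 + 3 = 6

6


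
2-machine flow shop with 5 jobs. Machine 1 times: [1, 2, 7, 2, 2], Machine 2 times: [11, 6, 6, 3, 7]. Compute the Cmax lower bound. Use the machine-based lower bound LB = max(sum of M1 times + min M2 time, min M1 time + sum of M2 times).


LB1 = sum(M1 times) + min(M2 times) = 14 + 3 = 17
LB2 = min(M1 times) + sum(M2 times) = 1 + 33 = 34
Lower bound = max(LB1, LB2) = max(17, 34) = 34

34


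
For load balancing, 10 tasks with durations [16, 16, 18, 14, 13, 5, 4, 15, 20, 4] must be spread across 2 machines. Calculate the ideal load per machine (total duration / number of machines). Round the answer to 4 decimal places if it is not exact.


Total processing time = 16 + 16 + 18 + 14 + 13 + 5 + 4 + 15 + 20 + 4 = 125
Number of machines = 2
Ideal balanced load = 125 / 2 = 62.5

62.5


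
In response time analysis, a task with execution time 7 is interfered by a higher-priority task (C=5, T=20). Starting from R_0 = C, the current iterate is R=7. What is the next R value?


R_next = C + ceil(R_prev / T_hp) * C_hp
ceil(7 / 20) = ceil(0.35) = 1
Interference = 1 * 5 = 5
R_next = 7 + 5 = 12

12


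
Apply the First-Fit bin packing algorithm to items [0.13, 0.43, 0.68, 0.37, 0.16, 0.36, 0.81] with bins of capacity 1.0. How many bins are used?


Place items sequentially using First-Fit:
  Item 0.13 -> new Bin 1
  Item 0.43 -> Bin 1 (now 0.56)
  Item 0.68 -> new Bin 2
  Item 0.37 -> Bin 1 (now 0.93)
  Item 0.16 -> Bin 2 (now 0.84)
  Item 0.36 -> new Bin 3
  Item 0.81 -> new Bin 4
Total bins used = 4

4


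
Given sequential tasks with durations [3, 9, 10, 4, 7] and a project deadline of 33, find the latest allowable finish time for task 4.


LF(activity 4) = deadline - sum of successor durations
Successors: activities 5 through 5 with durations [7]
Sum of successor durations = 7
LF = 33 - 7 = 26

26


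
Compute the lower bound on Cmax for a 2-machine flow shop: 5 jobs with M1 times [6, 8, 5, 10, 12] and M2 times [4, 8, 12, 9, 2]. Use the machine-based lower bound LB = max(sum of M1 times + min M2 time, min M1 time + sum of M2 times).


LB1 = sum(M1 times) + min(M2 times) = 41 + 2 = 43
LB2 = min(M1 times) + sum(M2 times) = 5 + 35 = 40
Lower bound = max(LB1, LB2) = max(43, 40) = 43

43


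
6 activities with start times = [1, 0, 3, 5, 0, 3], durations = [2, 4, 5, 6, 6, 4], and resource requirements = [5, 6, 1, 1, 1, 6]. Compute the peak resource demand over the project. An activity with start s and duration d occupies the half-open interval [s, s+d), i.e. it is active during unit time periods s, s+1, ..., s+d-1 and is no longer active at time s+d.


Each activity i is active on [start_i, start_i + duration_i).
Compute total resource usage per time slot:
  t=0: active resources = [6, 1], total = 7
  t=1: active resources = [5, 6, 1], total = 12
  t=2: active resources = [5, 6, 1], total = 12
  t=3: active resources = [6, 1, 1, 6], total = 14
  t=4: active resources = [1, 1, 6], total = 8
  t=5: active resources = [1, 1, 1, 6], total = 9
  t=6: active resources = [1, 1, 6], total = 8
  t=7: active resources = [1, 1], total = 2
  t=8: active resources = [1], total = 1
  t=9: active resources = [1], total = 1
  t=10: active resources = [1], total = 1
Peak resource demand = 14

14


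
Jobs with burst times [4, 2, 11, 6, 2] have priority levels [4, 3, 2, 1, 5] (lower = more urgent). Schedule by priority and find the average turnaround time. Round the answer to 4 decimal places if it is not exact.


Sort by priority (ascending = highest first):
Order: [(1, 6), (2, 11), (3, 2), (4, 4), (5, 2)]
Completion times:
  Priority 1, burst=6, C=6
  Priority 2, burst=11, C=17
  Priority 3, burst=2, C=19
  Priority 4, burst=4, C=23
  Priority 5, burst=2, C=25
Average turnaround = 90/5 = 18.0

18.0


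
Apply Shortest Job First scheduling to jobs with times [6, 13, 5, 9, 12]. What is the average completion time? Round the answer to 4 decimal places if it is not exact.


SJF order (ascending): [5, 6, 9, 12, 13]
Completion times:
  Job 1: burst=5, C=5
  Job 2: burst=6, C=11
  Job 3: burst=9, C=20
  Job 4: burst=12, C=32
  Job 5: burst=13, C=45
Average completion = 113/5 = 22.6

22.6


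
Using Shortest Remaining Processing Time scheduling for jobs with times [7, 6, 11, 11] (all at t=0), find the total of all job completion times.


Since all jobs arrive at t=0, SRPT equals SPT ordering.
SPT order: [6, 7, 11, 11]
Completion times:
  Job 1: p=6, C=6
  Job 2: p=7, C=13
  Job 3: p=11, C=24
  Job 4: p=11, C=35
Total completion time = 6 + 13 + 24 + 35 = 78

78


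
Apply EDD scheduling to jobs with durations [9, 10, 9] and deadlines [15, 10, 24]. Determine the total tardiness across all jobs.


Sort by due date (EDD order): [(10, 10), (9, 15), (9, 24)]
Compute completion times and tardiness:
  Job 1: p=10, d=10, C=10, tardiness=max(0,10-10)=0
  Job 2: p=9, d=15, C=19, tardiness=max(0,19-15)=4
  Job 3: p=9, d=24, C=28, tardiness=max(0,28-24)=4
Total tardiness = 8

8


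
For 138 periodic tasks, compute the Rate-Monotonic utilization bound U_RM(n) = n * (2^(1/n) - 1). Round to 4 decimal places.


Compute 2^(1/138) = 1.0050354411
Subtract 1: 1.0050354411 - 1 = 0.0050354411
Multiply by n: 138 * 0.0050354411 = 0.6948908718
Round to 4 dp: 0.6949

0.6949


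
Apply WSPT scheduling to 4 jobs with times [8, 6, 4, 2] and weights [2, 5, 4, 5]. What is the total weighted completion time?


Compute p/w ratios and sort ascending (WSPT): [(2, 5), (4, 4), (6, 5), (8, 2)]
Compute weighted completion times:
  Job (p=2,w=5): C=2, w*C=5*2=10
  Job (p=4,w=4): C=6, w*C=4*6=24
  Job (p=6,w=5): C=12, w*C=5*12=60
  Job (p=8,w=2): C=20, w*C=2*20=40
Total weighted completion time = 134

134


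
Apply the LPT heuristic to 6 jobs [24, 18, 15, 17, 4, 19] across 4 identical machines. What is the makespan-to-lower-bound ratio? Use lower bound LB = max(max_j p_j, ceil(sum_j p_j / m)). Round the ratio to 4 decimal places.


LPT order: [24, 19, 18, 17, 15, 4]
Machine loads after assignment: [24, 19, 22, 32]
LPT makespan = 32
Lower bound = max(max_job, ceil(total/4)) = max(24, 25) = 25
Ratio = 32 / 25 = 1.28

1.28


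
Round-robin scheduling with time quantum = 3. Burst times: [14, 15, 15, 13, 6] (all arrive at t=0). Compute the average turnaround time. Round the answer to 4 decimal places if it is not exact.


Time quantum = 3
Execution trace:
  J1 runs 3 units, time = 3
  J2 runs 3 units, time = 6
  J3 runs 3 units, time = 9
  J4 runs 3 units, time = 12
  J5 runs 3 units, time = 15
  J1 runs 3 units, time = 18
  J2 runs 3 units, time = 21
  J3 runs 3 units, time = 24
  J4 runs 3 units, time = 27
  J5 runs 3 units, time = 30
  J1 runs 3 units, time = 33
  J2 runs 3 units, time = 36
  J3 runs 3 units, time = 39
  J4 runs 3 units, time = 42
  J1 runs 3 units, time = 45
  J2 runs 3 units, time = 48
  J3 runs 3 units, time = 51
  J4 runs 3 units, time = 54
  J1 runs 2 units, time = 56
  J2 runs 3 units, time = 59
  J3 runs 3 units, time = 62
  J4 runs 1 units, time = 63
Finish times: [56, 59, 62, 63, 30]
Average turnaround = 270/5 = 54.0

54.0


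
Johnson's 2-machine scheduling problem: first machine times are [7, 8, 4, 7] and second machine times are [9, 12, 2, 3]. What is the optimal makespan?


Apply Johnson's rule:
  Group 1 (a <= b): [(1, 7, 9), (2, 8, 12)]
  Group 2 (a > b): [(4, 7, 3), (3, 4, 2)]
Optimal job order: [1, 2, 4, 3]
Schedule:
  Job 1: M1 done at 7, M2 done at 16
  Job 2: M1 done at 15, M2 done at 28
  Job 4: M1 done at 22, M2 done at 31
  Job 3: M1 done at 26, M2 done at 33
Makespan = 33

33


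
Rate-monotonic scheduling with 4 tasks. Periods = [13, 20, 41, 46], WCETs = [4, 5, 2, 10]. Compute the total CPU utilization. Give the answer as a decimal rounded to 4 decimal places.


Compute individual utilizations (exact fractions):
  Task 1: C/T = 4/13 (approx. 0.3077)
  Task 2: C/T = 5/20 = 1/4 (approx. 0.25)
  Task 3: C/T = 2/41 (approx. 0.0488)
  Task 4: C/T = 10/46 = 5/23 (approx. 0.2174)
Total utilization U = 4/13 + 1/4 + 2/41 + 5/23 = 40399/49036
Rounded to 4 decimal places: U = 0.8239
RM (Liu & Layland) bound for 4 tasks = 0.756828; compare with U = 40399/49036 (approx. 0.823864)
bound < U <= 1, so the RM sufficient condition is not met (inconclusive; an exact test such as response-time analysis is needed).

0.8239


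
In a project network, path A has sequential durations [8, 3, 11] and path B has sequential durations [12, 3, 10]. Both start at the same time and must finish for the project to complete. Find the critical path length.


Path A total = 8 + 3 + 11 = 22
Path B total = 12 + 3 + 10 = 25
Critical path = longest path = max(22, 25) = 25

25


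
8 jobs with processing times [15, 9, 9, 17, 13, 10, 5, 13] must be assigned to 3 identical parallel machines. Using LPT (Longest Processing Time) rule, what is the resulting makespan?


Sort jobs in decreasing order (LPT): [17, 15, 13, 13, 10, 9, 9, 5]
Assign each job to the least loaded machine:
  Machine 1: jobs [17, 9, 5], load = 31
  Machine 2: jobs [15, 10, 9], load = 34
  Machine 3: jobs [13, 13], load = 26
Makespan = max load = 34

34


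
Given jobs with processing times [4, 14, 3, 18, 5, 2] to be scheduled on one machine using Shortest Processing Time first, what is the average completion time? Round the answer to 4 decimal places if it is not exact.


Sort jobs by processing time (SPT order): [2, 3, 4, 5, 14, 18]
Compute completion times sequentially:
  Job 1: processing = 2, completes at 2
  Job 2: processing = 3, completes at 5
  Job 3: processing = 4, completes at 9
  Job 4: processing = 5, completes at 14
  Job 5: processing = 14, completes at 28
  Job 6: processing = 18, completes at 46
Sum of completion times = 104
Average completion time = 104/6 = 17.3333

17.3333


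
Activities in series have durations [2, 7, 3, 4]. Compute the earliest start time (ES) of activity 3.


Activity 3 starts after activities 1 through 2 complete.
Predecessor durations: [2, 7]
ES = 2 + 7 = 9

9


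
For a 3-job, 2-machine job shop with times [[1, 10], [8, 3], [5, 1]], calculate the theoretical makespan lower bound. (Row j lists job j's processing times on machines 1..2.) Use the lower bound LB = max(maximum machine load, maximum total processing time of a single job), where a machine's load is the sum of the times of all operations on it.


Machine loads:
  Machine 1: 1 + 8 + 5 = 14
  Machine 2: 10 + 3 + 1 = 14
Max machine load = 14
Job totals:
  Job 1: 11
  Job 2: 11
  Job 3: 6
Max job total = 11
Lower bound = max(14, 11) = 14

14


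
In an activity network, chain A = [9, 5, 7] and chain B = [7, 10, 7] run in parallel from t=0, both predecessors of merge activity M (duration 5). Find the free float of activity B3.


ES(B3) = sum of predecessors on chain B = 17
EF(B3) = ES + duration = 17 + 7 = 24
Successor of B3 is M. ES(M) = max(sum(A), sum(B)) = max(21, 24) = 24
Free float = ES(successor) - EF(current) = 24 - 24 = 0

0


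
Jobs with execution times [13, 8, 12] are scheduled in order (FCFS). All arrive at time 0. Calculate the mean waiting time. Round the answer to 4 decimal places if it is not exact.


FCFS order (as given): [13, 8, 12]
Waiting times:
  Job 1: wait = 0
  Job 2: wait = 13
  Job 3: wait = 21
Sum of waiting times = 34
Average waiting time = 34/3 = 11.3333

11.3333


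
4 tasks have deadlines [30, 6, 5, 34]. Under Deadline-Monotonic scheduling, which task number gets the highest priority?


Sort tasks by relative deadline (ascending):
  Task 3: deadline = 5
  Task 2: deadline = 6
  Task 1: deadline = 30
  Task 4: deadline = 34
Priority order (highest first): [3, 2, 1, 4]
Highest priority task = 3

3


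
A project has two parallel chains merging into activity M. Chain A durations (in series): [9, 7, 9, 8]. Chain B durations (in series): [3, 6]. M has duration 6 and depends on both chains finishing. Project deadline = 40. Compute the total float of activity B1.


Forward pass: ES(B1) = sum of predecessors on chain B = 0
EF = ES + duration = 0 + 3 = 3
Backward pass: LF(M) = deadline = 40; LS(M) = 40 - 6 = 34
LF(B1) = LS(M) - sum(successors on chain B) = 34 - 6 = 28
LS = LF - duration = 28 - 3 = 25
Total float = LS - ES = 25 - 0 = 25

25


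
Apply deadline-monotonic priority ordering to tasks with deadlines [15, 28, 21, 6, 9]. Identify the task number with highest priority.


Sort tasks by relative deadline (ascending):
  Task 4: deadline = 6
  Task 5: deadline = 9
  Task 1: deadline = 15
  Task 3: deadline = 21
  Task 2: deadline = 28
Priority order (highest first): [4, 5, 1, 3, 2]
Highest priority task = 4

4


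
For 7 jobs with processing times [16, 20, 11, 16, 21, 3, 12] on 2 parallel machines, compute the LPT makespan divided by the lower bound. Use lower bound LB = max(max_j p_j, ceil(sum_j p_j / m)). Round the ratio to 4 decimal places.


LPT order: [21, 20, 16, 16, 12, 11, 3]
Machine loads after assignment: [51, 48]
LPT makespan = 51
Lower bound = max(max_job, ceil(total/2)) = max(21, 50) = 50
Ratio = 51 / 50 = 1.02

1.02


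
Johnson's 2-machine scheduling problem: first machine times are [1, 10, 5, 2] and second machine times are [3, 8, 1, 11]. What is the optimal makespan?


Apply Johnson's rule:
  Group 1 (a <= b): [(1, 1, 3), (4, 2, 11)]
  Group 2 (a > b): [(2, 10, 8), (3, 5, 1)]
Optimal job order: [1, 4, 2, 3]
Schedule:
  Job 1: M1 done at 1, M2 done at 4
  Job 4: M1 done at 3, M2 done at 15
  Job 2: M1 done at 13, M2 done at 23
  Job 3: M1 done at 18, M2 done at 24
Makespan = 24

24


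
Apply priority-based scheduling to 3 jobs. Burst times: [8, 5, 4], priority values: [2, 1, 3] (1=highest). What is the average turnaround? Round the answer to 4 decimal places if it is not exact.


Sort by priority (ascending = highest first):
Order: [(1, 5), (2, 8), (3, 4)]
Completion times:
  Priority 1, burst=5, C=5
  Priority 2, burst=8, C=13
  Priority 3, burst=4, C=17
Average turnaround = 35/3 = 11.6667

11.6667


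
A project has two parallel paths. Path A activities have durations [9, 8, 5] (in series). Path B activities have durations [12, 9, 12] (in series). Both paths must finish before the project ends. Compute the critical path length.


Path A total = 9 + 8 + 5 = 22
Path B total = 12 + 9 + 12 = 33
Critical path = longest path = max(22, 33) = 33

33


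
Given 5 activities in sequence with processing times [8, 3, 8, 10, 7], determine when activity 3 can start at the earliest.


Activity 3 starts after activities 1 through 2 complete.
Predecessor durations: [8, 3]
ES = 8 + 3 = 11

11


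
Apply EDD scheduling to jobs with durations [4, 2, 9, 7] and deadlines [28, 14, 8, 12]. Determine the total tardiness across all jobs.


Sort by due date (EDD order): [(9, 8), (7, 12), (2, 14), (4, 28)]
Compute completion times and tardiness:
  Job 1: p=9, d=8, C=9, tardiness=max(0,9-8)=1
  Job 2: p=7, d=12, C=16, tardiness=max(0,16-12)=4
  Job 3: p=2, d=14, C=18, tardiness=max(0,18-14)=4
  Job 4: p=4, d=28, C=22, tardiness=max(0,22-28)=0
Total tardiness = 9

9


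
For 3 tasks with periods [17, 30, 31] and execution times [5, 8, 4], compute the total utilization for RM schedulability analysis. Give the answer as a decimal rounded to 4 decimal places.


Compute individual utilizations (exact fractions):
  Task 1: C/T = 5/17 (approx. 0.2941)
  Task 2: C/T = 8/30 = 4/15 (approx. 0.2667)
  Task 3: C/T = 4/31 (approx. 0.129)
Total utilization U = 5/17 + 4/15 + 4/31 = 5453/7905
Rounded to 4 decimal places: U = 0.6898
RM (Liu & Layland) bound for 3 tasks = 0.779763; compare with U = 5453/7905 (approx. 0.689817)
U <= bound, so schedulable by RM sufficient condition.

0.6898


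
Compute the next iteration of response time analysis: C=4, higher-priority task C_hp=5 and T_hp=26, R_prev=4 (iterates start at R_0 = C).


R_next = C + ceil(R_prev / T_hp) * C_hp
ceil(4 / 26) = ceil(0.1538) = 1
Interference = 1 * 5 = 5
R_next = 4 + 5 = 9

9


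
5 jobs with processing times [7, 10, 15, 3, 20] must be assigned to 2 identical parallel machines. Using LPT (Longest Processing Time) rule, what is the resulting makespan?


Sort jobs in decreasing order (LPT): [20, 15, 10, 7, 3]
Assign each job to the least loaded machine:
  Machine 1: jobs [20, 7], load = 27
  Machine 2: jobs [15, 10, 3], load = 28
Makespan = max load = 28

28


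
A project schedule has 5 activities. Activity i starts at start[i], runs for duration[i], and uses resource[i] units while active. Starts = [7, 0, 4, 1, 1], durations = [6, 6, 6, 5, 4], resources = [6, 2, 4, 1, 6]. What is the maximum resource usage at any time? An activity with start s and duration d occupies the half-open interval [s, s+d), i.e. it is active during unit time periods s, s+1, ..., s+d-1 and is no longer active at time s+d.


Each activity i is active on [start_i, start_i + duration_i).
Compute total resource usage per time slot:
  t=0: active resources = [2], total = 2
  t=1: active resources = [2, 1, 6], total = 9
  t=2: active resources = [2, 1, 6], total = 9
  t=3: active resources = [2, 1, 6], total = 9
  t=4: active resources = [2, 4, 1, 6], total = 13
  t=5: active resources = [2, 4, 1], total = 7
  t=6: active resources = [4], total = 4
  t=7: active resources = [6, 4], total = 10
  t=8: active resources = [6, 4], total = 10
  t=9: active resources = [6, 4], total = 10
  t=10: active resources = [6], total = 6
  t=11: active resources = [6], total = 6
  t=12: active resources = [6], total = 6
Peak resource demand = 13

13


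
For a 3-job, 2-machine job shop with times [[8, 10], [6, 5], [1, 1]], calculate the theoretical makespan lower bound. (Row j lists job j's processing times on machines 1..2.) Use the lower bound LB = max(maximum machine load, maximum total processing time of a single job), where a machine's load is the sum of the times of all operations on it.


Machine loads:
  Machine 1: 8 + 6 + 1 = 15
  Machine 2: 10 + 5 + 1 = 16
Max machine load = 16
Job totals:
  Job 1: 18
  Job 2: 11
  Job 3: 2
Max job total = 18
Lower bound = max(16, 18) = 18

18


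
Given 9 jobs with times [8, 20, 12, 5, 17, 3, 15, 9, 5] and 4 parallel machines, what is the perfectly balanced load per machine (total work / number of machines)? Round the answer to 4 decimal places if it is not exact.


Total processing time = 8 + 20 + 12 + 5 + 17 + 3 + 15 + 9 + 5 = 94
Number of machines = 4
Ideal balanced load = 94 / 4 = 23.5

23.5


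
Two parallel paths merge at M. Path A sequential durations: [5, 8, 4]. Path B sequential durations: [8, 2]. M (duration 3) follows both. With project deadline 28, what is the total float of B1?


Forward pass: ES(B1) = sum of predecessors on chain B = 0
EF = ES + duration = 0 + 8 = 8
Backward pass: LF(M) = deadline = 28; LS(M) = 28 - 3 = 25
LF(B1) = LS(M) - sum(successors on chain B) = 25 - 2 = 23
LS = LF - duration = 23 - 8 = 15
Total float = LS - ES = 15 - 0 = 15

15


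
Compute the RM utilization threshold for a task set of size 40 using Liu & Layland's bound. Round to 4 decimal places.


Compute 2^(1/40) = 1.0174796921
Subtract 1: 1.0174796921 - 1 = 0.0174796921
Multiply by n: 40 * 0.0174796921 = 0.6991876840
Round to 4 dp: 0.6992

0.6992


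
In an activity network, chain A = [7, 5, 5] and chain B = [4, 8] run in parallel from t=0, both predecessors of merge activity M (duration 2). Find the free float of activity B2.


ES(B2) = sum of predecessors on chain B = 4
EF(B2) = ES + duration = 4 + 8 = 12
Successor of B2 is M. ES(M) = max(sum(A), sum(B)) = max(17, 12) = 17
Free float = ES(successor) - EF(current) = 17 - 12 = 5

5


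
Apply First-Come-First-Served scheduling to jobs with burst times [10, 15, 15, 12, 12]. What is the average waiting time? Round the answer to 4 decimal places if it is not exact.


FCFS order (as given): [10, 15, 15, 12, 12]
Waiting times:
  Job 1: wait = 0
  Job 2: wait = 10
  Job 3: wait = 25
  Job 4: wait = 40
  Job 5: wait = 52
Sum of waiting times = 127
Average waiting time = 127/5 = 25.4

25.4


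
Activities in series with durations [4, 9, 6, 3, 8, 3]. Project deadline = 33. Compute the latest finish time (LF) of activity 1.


LF(activity 1) = deadline - sum of successor durations
Successors: activities 2 through 6 with durations [9, 6, 3, 8, 3]
Sum of successor durations = 29
LF = 33 - 29 = 4

4


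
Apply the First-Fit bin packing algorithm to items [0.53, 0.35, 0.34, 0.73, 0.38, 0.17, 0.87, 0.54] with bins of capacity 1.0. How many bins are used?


Place items sequentially using First-Fit:
  Item 0.53 -> new Bin 1
  Item 0.35 -> Bin 1 (now 0.88)
  Item 0.34 -> new Bin 2
  Item 0.73 -> new Bin 3
  Item 0.38 -> Bin 2 (now 0.72)
  Item 0.17 -> Bin 2 (now 0.89)
  Item 0.87 -> new Bin 4
  Item 0.54 -> new Bin 5
Total bins used = 5

5


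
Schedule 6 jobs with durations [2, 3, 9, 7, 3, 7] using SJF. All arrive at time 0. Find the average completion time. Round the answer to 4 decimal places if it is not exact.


SJF order (ascending): [2, 3, 3, 7, 7, 9]
Completion times:
  Job 1: burst=2, C=2
  Job 2: burst=3, C=5
  Job 3: burst=3, C=8
  Job 4: burst=7, C=15
  Job 5: burst=7, C=22
  Job 6: burst=9, C=31
Average completion = 83/6 = 13.8333

13.8333


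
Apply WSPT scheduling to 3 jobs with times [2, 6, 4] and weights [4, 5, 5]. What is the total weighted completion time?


Compute p/w ratios and sort ascending (WSPT): [(2, 4), (4, 5), (6, 5)]
Compute weighted completion times:
  Job (p=2,w=4): C=2, w*C=4*2=8
  Job (p=4,w=5): C=6, w*C=5*6=30
  Job (p=6,w=5): C=12, w*C=5*12=60
Total weighted completion time = 98

98


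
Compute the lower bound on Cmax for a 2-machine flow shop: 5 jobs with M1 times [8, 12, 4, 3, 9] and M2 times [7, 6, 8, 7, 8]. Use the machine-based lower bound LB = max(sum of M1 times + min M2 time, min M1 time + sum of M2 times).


LB1 = sum(M1 times) + min(M2 times) = 36 + 6 = 42
LB2 = min(M1 times) + sum(M2 times) = 3 + 36 = 39
Lower bound = max(LB1, LB2) = max(42, 39) = 42

42


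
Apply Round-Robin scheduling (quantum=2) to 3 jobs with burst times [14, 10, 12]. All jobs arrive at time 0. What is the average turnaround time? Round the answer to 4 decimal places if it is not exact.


Time quantum = 2
Execution trace:
  J1 runs 2 units, time = 2
  J2 runs 2 units, time = 4
  J3 runs 2 units, time = 6
  J1 runs 2 units, time = 8
  J2 runs 2 units, time = 10
  J3 runs 2 units, time = 12
  J1 runs 2 units, time = 14
  J2 runs 2 units, time = 16
  J3 runs 2 units, time = 18
  J1 runs 2 units, time = 20
  J2 runs 2 units, time = 22
  J3 runs 2 units, time = 24
  J1 runs 2 units, time = 26
  J2 runs 2 units, time = 28
  J3 runs 2 units, time = 30
  J1 runs 2 units, time = 32
  J3 runs 2 units, time = 34
  J1 runs 2 units, time = 36
Finish times: [36, 28, 34]
Average turnaround = 98/3 = 32.6667

32.6667


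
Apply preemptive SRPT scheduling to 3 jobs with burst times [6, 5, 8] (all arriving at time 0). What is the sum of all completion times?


Since all jobs arrive at t=0, SRPT equals SPT ordering.
SPT order: [5, 6, 8]
Completion times:
  Job 1: p=5, C=5
  Job 2: p=6, C=11
  Job 3: p=8, C=19
Total completion time = 5 + 11 + 19 = 35

35


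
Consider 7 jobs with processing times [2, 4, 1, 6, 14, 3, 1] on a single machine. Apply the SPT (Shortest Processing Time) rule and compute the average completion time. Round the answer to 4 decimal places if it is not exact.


Sort jobs by processing time (SPT order): [1, 1, 2, 3, 4, 6, 14]
Compute completion times sequentially:
  Job 1: processing = 1, completes at 1
  Job 2: processing = 1, completes at 2
  Job 3: processing = 2, completes at 4
  Job 4: processing = 3, completes at 7
  Job 5: processing = 4, completes at 11
  Job 6: processing = 6, completes at 17
  Job 7: processing = 14, completes at 31
Sum of completion times = 73
Average completion time = 73/7 = 10.4286

10.4286


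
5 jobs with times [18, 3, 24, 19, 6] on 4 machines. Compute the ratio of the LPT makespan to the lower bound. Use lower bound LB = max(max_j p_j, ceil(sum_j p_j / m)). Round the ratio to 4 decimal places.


LPT order: [24, 19, 18, 6, 3]
Machine loads after assignment: [24, 19, 18, 9]
LPT makespan = 24
Lower bound = max(max_job, ceil(total/4)) = max(24, 18) = 24
Ratio = 24 / 24 = 1.0

1.0


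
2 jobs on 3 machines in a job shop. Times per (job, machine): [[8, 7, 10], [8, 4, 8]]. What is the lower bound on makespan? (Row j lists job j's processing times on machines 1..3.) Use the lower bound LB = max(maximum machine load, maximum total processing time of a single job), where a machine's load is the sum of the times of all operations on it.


Machine loads:
  Machine 1: 8 + 8 = 16
  Machine 2: 7 + 4 = 11
  Machine 3: 10 + 8 = 18
Max machine load = 18
Job totals:
  Job 1: 25
  Job 2: 20
Max job total = 25
Lower bound = max(18, 25) = 25

25


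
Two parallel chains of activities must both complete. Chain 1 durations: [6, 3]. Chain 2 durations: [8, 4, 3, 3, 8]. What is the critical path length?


Path A total = 6 + 3 = 9
Path B total = 8 + 4 + 3 + 3 + 8 = 26
Critical path = longest path = max(9, 26) = 26

26


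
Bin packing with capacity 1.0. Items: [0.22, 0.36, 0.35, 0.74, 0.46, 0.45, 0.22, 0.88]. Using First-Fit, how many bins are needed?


Place items sequentially using First-Fit:
  Item 0.22 -> new Bin 1
  Item 0.36 -> Bin 1 (now 0.58)
  Item 0.35 -> Bin 1 (now 0.93)
  Item 0.74 -> new Bin 2
  Item 0.46 -> new Bin 3
  Item 0.45 -> Bin 3 (now 0.91)
  Item 0.22 -> Bin 2 (now 0.96)
  Item 0.88 -> new Bin 4
Total bins used = 4

4


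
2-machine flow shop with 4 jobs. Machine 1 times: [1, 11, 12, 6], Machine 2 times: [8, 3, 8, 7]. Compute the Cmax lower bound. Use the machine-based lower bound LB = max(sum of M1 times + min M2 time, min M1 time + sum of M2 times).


LB1 = sum(M1 times) + min(M2 times) = 30 + 3 = 33
LB2 = min(M1 times) + sum(M2 times) = 1 + 26 = 27
Lower bound = max(LB1, LB2) = max(33, 27) = 33

33


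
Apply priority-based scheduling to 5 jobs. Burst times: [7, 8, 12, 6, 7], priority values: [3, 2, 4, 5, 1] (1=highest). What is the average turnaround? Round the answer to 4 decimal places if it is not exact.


Sort by priority (ascending = highest first):
Order: [(1, 7), (2, 8), (3, 7), (4, 12), (5, 6)]
Completion times:
  Priority 1, burst=7, C=7
  Priority 2, burst=8, C=15
  Priority 3, burst=7, C=22
  Priority 4, burst=12, C=34
  Priority 5, burst=6, C=40
Average turnaround = 118/5 = 23.6

23.6


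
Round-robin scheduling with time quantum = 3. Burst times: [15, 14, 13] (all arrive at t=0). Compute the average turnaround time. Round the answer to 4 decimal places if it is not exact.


Time quantum = 3
Execution trace:
  J1 runs 3 units, time = 3
  J2 runs 3 units, time = 6
  J3 runs 3 units, time = 9
  J1 runs 3 units, time = 12
  J2 runs 3 units, time = 15
  J3 runs 3 units, time = 18
  J1 runs 3 units, time = 21
  J2 runs 3 units, time = 24
  J3 runs 3 units, time = 27
  J1 runs 3 units, time = 30
  J2 runs 3 units, time = 33
  J3 runs 3 units, time = 36
  J1 runs 3 units, time = 39
  J2 runs 2 units, time = 41
  J3 runs 1 units, time = 42
Finish times: [39, 41, 42]
Average turnaround = 122/3 = 40.6667

40.6667


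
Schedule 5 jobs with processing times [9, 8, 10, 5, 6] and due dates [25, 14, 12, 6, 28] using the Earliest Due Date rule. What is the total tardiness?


Sort by due date (EDD order): [(5, 6), (10, 12), (8, 14), (9, 25), (6, 28)]
Compute completion times and tardiness:
  Job 1: p=5, d=6, C=5, tardiness=max(0,5-6)=0
  Job 2: p=10, d=12, C=15, tardiness=max(0,15-12)=3
  Job 3: p=8, d=14, C=23, tardiness=max(0,23-14)=9
  Job 4: p=9, d=25, C=32, tardiness=max(0,32-25)=7
  Job 5: p=6, d=28, C=38, tardiness=max(0,38-28)=10
Total tardiness = 29

29


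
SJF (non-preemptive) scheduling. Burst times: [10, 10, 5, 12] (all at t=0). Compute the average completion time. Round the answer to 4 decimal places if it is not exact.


SJF order (ascending): [5, 10, 10, 12]
Completion times:
  Job 1: burst=5, C=5
  Job 2: burst=10, C=15
  Job 3: burst=10, C=25
  Job 4: burst=12, C=37
Average completion = 82/4 = 20.5

20.5


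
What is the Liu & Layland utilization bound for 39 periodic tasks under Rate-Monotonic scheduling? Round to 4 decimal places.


Compute 2^(1/39) = 1.0179318843
Subtract 1: 1.0179318843 - 1 = 0.0179318843
Multiply by n: 39 * 0.0179318843 = 0.6993434877
Round to 4 dp: 0.6993

0.6993


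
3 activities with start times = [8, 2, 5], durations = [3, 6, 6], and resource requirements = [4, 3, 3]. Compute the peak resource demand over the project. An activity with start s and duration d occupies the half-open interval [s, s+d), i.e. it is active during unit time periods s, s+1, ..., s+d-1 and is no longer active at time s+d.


Each activity i is active on [start_i, start_i + duration_i).
Compute total resource usage per time slot:
  t=0: active resources = [], total = 0
  t=1: active resources = [], total = 0
  t=2: active resources = [3], total = 3
  t=3: active resources = [3], total = 3
  t=4: active resources = [3], total = 3
  t=5: active resources = [3, 3], total = 6
  t=6: active resources = [3, 3], total = 6
  t=7: active resources = [3, 3], total = 6
  t=8: active resources = [4, 3], total = 7
  t=9: active resources = [4, 3], total = 7
  t=10: active resources = [4, 3], total = 7
Peak resource demand = 7

7


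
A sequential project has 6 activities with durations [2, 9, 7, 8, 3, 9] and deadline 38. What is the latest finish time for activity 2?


LF(activity 2) = deadline - sum of successor durations
Successors: activities 3 through 6 with durations [7, 8, 3, 9]
Sum of successor durations = 27
LF = 38 - 27 = 11

11


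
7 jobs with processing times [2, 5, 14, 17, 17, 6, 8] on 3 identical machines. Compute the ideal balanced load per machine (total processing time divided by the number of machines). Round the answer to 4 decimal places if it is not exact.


Total processing time = 2 + 5 + 14 + 17 + 17 + 6 + 8 = 69
Number of machines = 3
Ideal balanced load = 69 / 3 = 23.0

23.0


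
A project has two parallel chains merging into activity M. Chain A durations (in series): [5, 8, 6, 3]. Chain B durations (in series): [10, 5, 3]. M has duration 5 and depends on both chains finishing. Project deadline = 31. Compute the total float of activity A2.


Forward pass: ES(A2) = sum of predecessors on chain A = 5
EF = ES + duration = 5 + 8 = 13
Backward pass: LF(M) = deadline = 31; LS(M) = 31 - 5 = 26
LF(A2) = LS(M) - sum(successors on chain A) = 26 - 9 = 17
LS = LF - duration = 17 - 8 = 9
Total float = LS - ES = 9 - 5 = 4

4


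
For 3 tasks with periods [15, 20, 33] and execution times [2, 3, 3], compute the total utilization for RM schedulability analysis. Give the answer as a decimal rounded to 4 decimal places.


Compute individual utilizations (exact fractions):
  Task 1: C/T = 2/15 (approx. 0.1333)
  Task 2: C/T = 3/20 (approx. 0.15)
  Task 3: C/T = 3/33 = 1/11 (approx. 0.0909)
Total utilization U = 2/15 + 3/20 + 1/11 = 247/660
Rounded to 4 decimal places: U = 0.3742
RM (Liu & Layland) bound for 3 tasks = 0.779763; compare with U = 247/660 (approx. 0.374242)
U <= bound, so schedulable by RM sufficient condition.

0.3742


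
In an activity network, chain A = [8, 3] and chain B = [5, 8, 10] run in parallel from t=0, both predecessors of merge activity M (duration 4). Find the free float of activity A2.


ES(A2) = sum of predecessors on chain A = 8
EF(A2) = ES + duration = 8 + 3 = 11
Successor of A2 is M. ES(M) = max(sum(A), sum(B)) = max(11, 23) = 23
Free float = ES(successor) - EF(current) = 23 - 11 = 12

12


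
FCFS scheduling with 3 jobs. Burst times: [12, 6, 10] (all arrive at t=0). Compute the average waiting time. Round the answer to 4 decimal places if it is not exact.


FCFS order (as given): [12, 6, 10]
Waiting times:
  Job 1: wait = 0
  Job 2: wait = 12
  Job 3: wait = 18
Sum of waiting times = 30
Average waiting time = 30/3 = 10.0

10.0


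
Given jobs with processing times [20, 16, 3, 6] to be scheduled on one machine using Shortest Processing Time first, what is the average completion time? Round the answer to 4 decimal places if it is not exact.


Sort jobs by processing time (SPT order): [3, 6, 16, 20]
Compute completion times sequentially:
  Job 1: processing = 3, completes at 3
  Job 2: processing = 6, completes at 9
  Job 3: processing = 16, completes at 25
  Job 4: processing = 20, completes at 45
Sum of completion times = 82
Average completion time = 82/4 = 20.5

20.5


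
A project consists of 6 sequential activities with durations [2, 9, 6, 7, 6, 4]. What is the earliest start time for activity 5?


Activity 5 starts after activities 1 through 4 complete.
Predecessor durations: [2, 9, 6, 7]
ES = 2 + 9 + 6 + 7 = 24

24


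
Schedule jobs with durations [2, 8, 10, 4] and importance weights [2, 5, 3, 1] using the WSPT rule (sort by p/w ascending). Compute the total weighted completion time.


Compute p/w ratios and sort ascending (WSPT): [(2, 2), (8, 5), (10, 3), (4, 1)]
Compute weighted completion times:
  Job (p=2,w=2): C=2, w*C=2*2=4
  Job (p=8,w=5): C=10, w*C=5*10=50
  Job (p=10,w=3): C=20, w*C=3*20=60
  Job (p=4,w=1): C=24, w*C=1*24=24
Total weighted completion time = 138

138


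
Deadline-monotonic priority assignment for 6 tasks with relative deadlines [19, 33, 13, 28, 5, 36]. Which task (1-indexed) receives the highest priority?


Sort tasks by relative deadline (ascending):
  Task 5: deadline = 5
  Task 3: deadline = 13
  Task 1: deadline = 19
  Task 4: deadline = 28
  Task 2: deadline = 33
  Task 6: deadline = 36
Priority order (highest first): [5, 3, 1, 4, 2, 6]
Highest priority task = 5

5


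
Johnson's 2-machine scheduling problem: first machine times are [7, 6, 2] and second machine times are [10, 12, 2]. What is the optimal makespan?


Apply Johnson's rule:
  Group 1 (a <= b): [(3, 2, 2), (2, 6, 12), (1, 7, 10)]
  Group 2 (a > b): []
Optimal job order: [3, 2, 1]
Schedule:
  Job 3: M1 done at 2, M2 done at 4
  Job 2: M1 done at 8, M2 done at 20
  Job 1: M1 done at 15, M2 done at 30
Makespan = 30

30


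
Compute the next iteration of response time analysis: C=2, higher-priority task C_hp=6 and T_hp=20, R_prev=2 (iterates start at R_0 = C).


R_next = C + ceil(R_prev / T_hp) * C_hp
ceil(2 / 20) = ceil(0.1) = 1
Interference = 1 * 6 = 6
R_next = 2 + 6 = 8

8
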